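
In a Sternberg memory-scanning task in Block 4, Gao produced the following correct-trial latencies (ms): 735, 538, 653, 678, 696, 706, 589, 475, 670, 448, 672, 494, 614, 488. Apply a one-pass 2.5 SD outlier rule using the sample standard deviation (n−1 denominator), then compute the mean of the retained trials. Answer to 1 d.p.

n = 14, ΣRT = 8456, M = 604.000
Σ(x−M)² = 124100.00; s = √(124100.00/13) = 97.704
Cutoffs: 604.000 ± 2.5·97.704 → [359.7, 848.3]
No RTs fall outside the cutoffs; all 14 retained. Mean = 8456/14 = 604.000

604.0 ms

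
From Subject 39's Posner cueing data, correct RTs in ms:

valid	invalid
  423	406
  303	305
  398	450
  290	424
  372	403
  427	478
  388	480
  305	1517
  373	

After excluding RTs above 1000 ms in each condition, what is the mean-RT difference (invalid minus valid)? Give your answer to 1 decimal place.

invalid: exclude 1517
M(valid) = 3279/9 = 364.333
M(invalid) = 2946/7 = 420.857
Difference = 420.857 − 364.333 = 56.524 ms

56.5 ms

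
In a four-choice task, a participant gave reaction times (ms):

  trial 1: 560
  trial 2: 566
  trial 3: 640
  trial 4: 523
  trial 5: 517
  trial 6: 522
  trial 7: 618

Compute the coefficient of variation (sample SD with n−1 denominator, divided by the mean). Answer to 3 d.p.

0.087

n = 7, Σ = 3946, M = 563.7143
Σ(x−M)² = 14365.429; s = √(14365.429/6) = 48.9310
CV = 48.9310 / 563.7143 = 0.08680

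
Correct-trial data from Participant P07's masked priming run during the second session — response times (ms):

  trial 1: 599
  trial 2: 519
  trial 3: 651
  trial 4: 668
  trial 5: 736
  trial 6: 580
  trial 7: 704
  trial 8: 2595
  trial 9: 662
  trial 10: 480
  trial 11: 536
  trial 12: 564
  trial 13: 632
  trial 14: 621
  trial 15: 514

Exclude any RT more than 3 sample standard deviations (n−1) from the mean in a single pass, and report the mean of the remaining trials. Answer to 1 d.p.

604.7 ms

n = 15, ΣRT = 11061, M = 737.400
Σ(x−M)² = 3772839.60; s = √(3772839.60/14) = 519.123
Cutoffs: 737.400 ± 3·519.123 → [-820.0, 2294.8]
Outside: 2595 → excluded.
Retained (n=14): Σ = 8466, mean = 8466/14 = 604.714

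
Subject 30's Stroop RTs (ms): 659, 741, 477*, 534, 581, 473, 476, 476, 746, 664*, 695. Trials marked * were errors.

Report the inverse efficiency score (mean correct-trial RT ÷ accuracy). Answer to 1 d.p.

Correct trials (n=9): 659, 741, 534, 581, 473, 476, 476, 746, 695
Mean correct RT = 5381/9 = 597.8889 ms
Proportion correct = 9/11
IES = 597.8889 / (9/11) = 730.753 ms

730.8 ms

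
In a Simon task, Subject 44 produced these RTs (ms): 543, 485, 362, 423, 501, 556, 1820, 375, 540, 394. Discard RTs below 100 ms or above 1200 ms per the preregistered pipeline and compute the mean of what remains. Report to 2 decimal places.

464.33 ms

Excluded: 1820
Retained (n=9): Σ = 4179
Mean = 4179/9 = 464.3333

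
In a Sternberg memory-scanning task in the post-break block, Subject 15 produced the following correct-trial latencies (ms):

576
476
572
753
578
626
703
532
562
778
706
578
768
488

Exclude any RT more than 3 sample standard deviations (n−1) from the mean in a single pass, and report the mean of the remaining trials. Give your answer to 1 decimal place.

621.1 ms

n = 14, ΣRT = 8696, M = 621.143
Σ(x−M)² = 135895.71; s = √(135895.71/13) = 102.242
Cutoffs: 621.143 ± 3·102.242 → [314.4, 927.9]
No RTs fall outside the cutoffs; all 14 retained. Mean = 8696/14 = 621.143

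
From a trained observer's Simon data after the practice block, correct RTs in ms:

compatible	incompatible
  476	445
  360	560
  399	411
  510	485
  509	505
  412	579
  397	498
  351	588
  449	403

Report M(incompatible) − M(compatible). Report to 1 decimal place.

M(compatible) = 3863/9 = 429.222
M(incompatible) = 4474/9 = 497.111
Difference = 497.111 − 429.222 = 67.889 ms

67.9 ms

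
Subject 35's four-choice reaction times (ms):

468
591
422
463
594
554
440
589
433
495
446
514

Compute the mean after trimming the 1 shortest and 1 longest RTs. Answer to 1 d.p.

Sorted: 422, 433, 440, 446, 463, 468, 495, 514, 554, 589, 591, 594
Drop lowest 1 (422) and highest 1 (594)
Remaining (n=10): Σ = 4993, mean = 4993/10 = 499.300

499.3 ms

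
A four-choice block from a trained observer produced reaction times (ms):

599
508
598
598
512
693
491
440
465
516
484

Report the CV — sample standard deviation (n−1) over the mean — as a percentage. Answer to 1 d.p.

14.1%

n = 11, Σ = 5904, M = 536.7273
Σ(x−M)² = 57046.182; s = √(57046.182/10) = 75.5289
CV = 75.5289 / 536.7273 = 0.14072 = 14.072%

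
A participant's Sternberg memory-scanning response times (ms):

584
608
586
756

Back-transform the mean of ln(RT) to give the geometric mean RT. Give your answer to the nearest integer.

630 ms

ln(RT): 6.3699, 6.4102, 6.3733, 6.6280
Mean ln(RT) = 25.7814/4 = 6.44536
Geometric mean = exp(6.44536) = 629.77 ms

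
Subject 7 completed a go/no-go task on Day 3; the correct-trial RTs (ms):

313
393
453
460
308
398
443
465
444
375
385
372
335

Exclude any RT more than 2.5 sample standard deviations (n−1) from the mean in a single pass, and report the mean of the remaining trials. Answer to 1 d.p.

n = 13, ΣRT = 5144, M = 395.692
Σ(x−M)² = 36122.77; s = √(36122.77/12) = 54.866
Cutoffs: 395.692 ± 2.5·54.866 → [258.5, 532.9]
No RTs fall outside the cutoffs; all 13 retained. Mean = 5144/13 = 395.692

395.7 ms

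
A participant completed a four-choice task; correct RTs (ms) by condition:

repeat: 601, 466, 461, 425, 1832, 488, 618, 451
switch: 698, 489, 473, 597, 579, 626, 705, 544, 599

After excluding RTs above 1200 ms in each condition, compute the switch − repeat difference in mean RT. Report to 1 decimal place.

88.6 ms

repeat: exclude 1832
M(repeat) = 3510/7 = 501.429
M(switch) = 5310/9 = 590.000
Difference = 590.000 − 501.429 = 88.571 ms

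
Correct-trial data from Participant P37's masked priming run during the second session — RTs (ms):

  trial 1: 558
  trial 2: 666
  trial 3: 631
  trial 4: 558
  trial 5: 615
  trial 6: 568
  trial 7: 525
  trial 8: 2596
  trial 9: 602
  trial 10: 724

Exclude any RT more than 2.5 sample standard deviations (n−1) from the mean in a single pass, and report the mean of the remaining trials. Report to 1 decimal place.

605.2 ms

n = 10, ΣRT = 8043, M = 804.300
Σ(x−M)² = 3597730.10; s = √(3597730.10/9) = 632.256
Cutoffs: 804.300 ± 2.5·632.256 → [-776.3, 2384.9]
Outside: 2596 → excluded.
Retained (n=9): Σ = 5447, mean = 5447/9 = 605.222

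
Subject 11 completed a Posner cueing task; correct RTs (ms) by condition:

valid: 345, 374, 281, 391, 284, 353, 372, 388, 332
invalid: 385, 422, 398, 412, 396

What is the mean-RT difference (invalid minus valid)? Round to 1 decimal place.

M(valid) = 3120/9 = 346.667
M(invalid) = 2013/5 = 402.600
Difference = 402.600 − 346.667 = 55.933 ms

55.9 ms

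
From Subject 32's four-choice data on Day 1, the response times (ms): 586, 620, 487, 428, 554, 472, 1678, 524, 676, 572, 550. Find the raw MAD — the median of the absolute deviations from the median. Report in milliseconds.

66 ms

Sorted: 428, 472, 487, 524, 550, 554, 572, 586, 620, 676, 1678 → median = 554
|x − 554|: 32, 66, 67, 126, 0, 82, 1124, 30, 122, 18, 4
Sorted deviations: 0, 4, 18, 30, 32, 66, 67, 82, 122, 126, 1124 → MAD = 66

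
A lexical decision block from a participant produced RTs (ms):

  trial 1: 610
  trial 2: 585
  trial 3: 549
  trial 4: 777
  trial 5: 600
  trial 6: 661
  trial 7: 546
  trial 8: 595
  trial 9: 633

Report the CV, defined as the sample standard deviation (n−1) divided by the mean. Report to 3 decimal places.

n = 9, Σ = 5556, M = 617.3333
Σ(x−M)² = 39302.000; s = √(39302.000/8) = 70.0910
CV = 70.0910 / 617.3333 = 0.11354

0.114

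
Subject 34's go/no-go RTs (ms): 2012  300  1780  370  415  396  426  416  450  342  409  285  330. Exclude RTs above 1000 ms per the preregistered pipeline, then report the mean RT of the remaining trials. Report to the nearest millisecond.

376 ms

Excluded: 1780, 2012
Retained (n=11): Σ = 4139
Mean = 4139/11 = 376.2727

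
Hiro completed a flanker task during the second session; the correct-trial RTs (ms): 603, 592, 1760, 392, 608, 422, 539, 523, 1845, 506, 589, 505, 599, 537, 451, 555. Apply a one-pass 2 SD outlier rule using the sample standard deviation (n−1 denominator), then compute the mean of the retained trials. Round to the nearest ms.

n = 16, ΣRT = 11026, M = 689.125
Σ(x−M)² = 2899445.75; s = √(2899445.75/15) = 439.655
Cutoffs: 689.125 ± 2·439.655 → [-190.2, 1568.4]
Outside: 1760, 1845 → excluded.
Retained (n=14): Σ = 7421, mean = 7421/14 = 530.071

530 ms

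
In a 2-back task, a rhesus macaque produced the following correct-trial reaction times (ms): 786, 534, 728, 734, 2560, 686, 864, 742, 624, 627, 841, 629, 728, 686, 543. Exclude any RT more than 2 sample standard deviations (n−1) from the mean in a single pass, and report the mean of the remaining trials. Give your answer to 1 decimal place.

n = 15, ΣRT = 12312, M = 820.800
Σ(x−M)² = 3368114.40; s = √(3368114.40/14) = 490.489
Cutoffs: 820.800 ± 2·490.489 → [-160.2, 1801.8]
Outside: 2560 → excluded.
Retained (n=14): Σ = 9752, mean = 9752/14 = 696.571

696.6 ms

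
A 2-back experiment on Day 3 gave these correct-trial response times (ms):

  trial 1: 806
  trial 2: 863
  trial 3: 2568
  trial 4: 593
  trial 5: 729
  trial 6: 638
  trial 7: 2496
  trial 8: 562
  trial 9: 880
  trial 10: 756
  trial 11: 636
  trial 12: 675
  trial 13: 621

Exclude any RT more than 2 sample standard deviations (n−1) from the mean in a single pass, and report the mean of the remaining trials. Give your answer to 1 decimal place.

705.4 ms

n = 13, ΣRT = 12823, M = 986.385
Σ(x−M)² = 5768311.08; s = √(5768311.08/12) = 693.320
Cutoffs: 986.385 ± 2·693.320 → [-400.3, 2373.0]
Outside: 2496, 2568 → excluded.
Retained (n=11): Σ = 7759, mean = 7759/11 = 705.364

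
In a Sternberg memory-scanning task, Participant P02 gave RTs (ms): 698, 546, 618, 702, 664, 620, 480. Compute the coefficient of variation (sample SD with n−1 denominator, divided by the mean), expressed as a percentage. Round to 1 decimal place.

n = 7, Σ = 4328, M = 618.2857
Σ(x−M)² = 39803.429; s = √(39803.429/6) = 81.4488
CV = 81.4488 / 618.2857 = 0.13173 = 13.173%

13.2%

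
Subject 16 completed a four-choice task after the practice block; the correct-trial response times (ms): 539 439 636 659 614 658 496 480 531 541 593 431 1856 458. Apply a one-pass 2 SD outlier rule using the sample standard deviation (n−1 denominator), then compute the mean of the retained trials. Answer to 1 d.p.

544.2 ms

n = 14, ΣRT = 8931, M = 637.929
Σ(x−M)² = 1677606.93; s = √(1677606.93/13) = 359.231
Cutoffs: 637.929 ± 2·359.231 → [-80.5, 1356.4]
Outside: 1856 → excluded.
Retained (n=13): Σ = 7075, mean = 7075/13 = 544.231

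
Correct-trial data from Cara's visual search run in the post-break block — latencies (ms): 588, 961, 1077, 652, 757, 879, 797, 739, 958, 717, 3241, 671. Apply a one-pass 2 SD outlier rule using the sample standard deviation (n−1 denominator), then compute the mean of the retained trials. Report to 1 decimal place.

799.6 ms

n = 12, ΣRT = 12037, M = 1003.083
Σ(x−M)² = 5693378.92; s = √(5693378.92/11) = 719.430
Cutoffs: 1003.083 ± 2·719.430 → [-435.8, 2441.9]
Outside: 3241 → excluded.
Retained (n=11): Σ = 8796, mean = 8796/11 = 799.636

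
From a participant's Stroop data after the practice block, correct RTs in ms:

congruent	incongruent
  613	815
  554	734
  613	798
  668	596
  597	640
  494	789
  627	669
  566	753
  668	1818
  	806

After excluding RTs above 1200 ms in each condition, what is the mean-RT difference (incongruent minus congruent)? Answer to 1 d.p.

incongruent: exclude 1818
M(congruent) = 5400/9 = 600.000
M(incongruent) = 6600/9 = 733.333
Difference = 733.333 − 600.000 = 133.333 ms

133.3 ms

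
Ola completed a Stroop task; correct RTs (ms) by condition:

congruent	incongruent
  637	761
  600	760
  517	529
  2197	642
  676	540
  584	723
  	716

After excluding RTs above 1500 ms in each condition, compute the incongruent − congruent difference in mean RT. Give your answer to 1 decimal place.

congruent: exclude 2197
M(congruent) = 3014/5 = 602.800
M(incongruent) = 4671/7 = 667.286
Difference = 667.286 − 602.800 = 64.486 ms

64.5 ms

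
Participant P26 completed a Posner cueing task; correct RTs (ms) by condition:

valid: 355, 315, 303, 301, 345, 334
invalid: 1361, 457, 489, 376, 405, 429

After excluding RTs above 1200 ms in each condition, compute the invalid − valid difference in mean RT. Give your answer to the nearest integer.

invalid: exclude 1361
M(valid) = 1953/6 = 325.500
M(invalid) = 2156/5 = 431.200
Difference = 431.200 − 325.500 = 105.700 ms

106 ms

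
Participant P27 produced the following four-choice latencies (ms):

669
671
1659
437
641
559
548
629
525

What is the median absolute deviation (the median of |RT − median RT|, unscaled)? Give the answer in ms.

70 ms

Sorted: 437, 525, 548, 559, 629, 641, 669, 671, 1659 → median = 629
|x − 629|: 40, 42, 1030, 192, 12, 70, 81, 0, 104
Sorted deviations: 0, 12, 40, 42, 70, 81, 104, 192, 1030 → MAD = 70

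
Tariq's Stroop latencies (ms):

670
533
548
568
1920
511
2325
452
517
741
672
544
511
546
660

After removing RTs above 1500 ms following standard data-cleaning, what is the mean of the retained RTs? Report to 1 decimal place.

Excluded: 1920, 2325
Retained (n=13): Σ = 7473
Mean = 7473/13 = 574.8462

574.8 ms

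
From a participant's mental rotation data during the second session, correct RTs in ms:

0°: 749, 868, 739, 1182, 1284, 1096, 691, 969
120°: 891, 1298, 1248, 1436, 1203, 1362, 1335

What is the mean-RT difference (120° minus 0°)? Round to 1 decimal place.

306.0 ms

M(0°) = 7578/8 = 947.250
M(120°) = 8773/7 = 1253.286
Difference = 1253.286 − 947.250 = 306.036 ms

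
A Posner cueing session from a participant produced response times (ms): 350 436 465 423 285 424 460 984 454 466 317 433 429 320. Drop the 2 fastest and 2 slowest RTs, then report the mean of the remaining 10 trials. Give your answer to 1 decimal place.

Sorted: 285, 317, 320, 350, 423, 424, 429, 433, 436, 454, 460, 465, 466, 984
Drop lowest 2 (285, 317) and highest 2 (466, 984)
Remaining (n=10): Σ = 4194, mean = 4194/10 = 419.400

419.4 ms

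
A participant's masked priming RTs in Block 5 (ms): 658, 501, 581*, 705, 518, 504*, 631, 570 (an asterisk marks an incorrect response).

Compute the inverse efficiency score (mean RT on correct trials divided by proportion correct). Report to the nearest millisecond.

796 ms

Correct trials (n=6): 658, 501, 705, 518, 631, 570
Mean correct RT = 3583/6 = 597.1667 ms
Proportion correct = 6/8
IES = 597.1667 / (6/8) = 796.222 ms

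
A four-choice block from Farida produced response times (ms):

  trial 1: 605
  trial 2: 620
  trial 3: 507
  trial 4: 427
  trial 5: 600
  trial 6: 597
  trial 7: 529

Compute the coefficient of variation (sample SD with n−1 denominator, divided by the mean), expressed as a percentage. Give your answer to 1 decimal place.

12.7%

n = 7, Σ = 3885, M = 555.0000
Σ(x−M)² = 29878.000; s = √(29878.000/6) = 70.5668
CV = 70.5668 / 555.0000 = 0.12715 = 12.715%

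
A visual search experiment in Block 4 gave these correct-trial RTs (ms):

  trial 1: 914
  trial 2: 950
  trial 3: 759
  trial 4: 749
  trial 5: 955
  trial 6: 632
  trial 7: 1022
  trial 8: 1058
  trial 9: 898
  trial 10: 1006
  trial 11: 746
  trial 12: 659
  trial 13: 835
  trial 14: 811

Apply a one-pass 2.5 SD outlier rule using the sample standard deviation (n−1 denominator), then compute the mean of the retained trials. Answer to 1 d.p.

856.7 ms

n = 14, ΣRT = 11994, M = 856.714
Σ(x−M)² = 239026.86; s = √(239026.86/13) = 135.597
Cutoffs: 856.714 ± 2.5·135.597 → [517.7, 1195.7]
No RTs fall outside the cutoffs; all 14 retained. Mean = 11994/14 = 856.714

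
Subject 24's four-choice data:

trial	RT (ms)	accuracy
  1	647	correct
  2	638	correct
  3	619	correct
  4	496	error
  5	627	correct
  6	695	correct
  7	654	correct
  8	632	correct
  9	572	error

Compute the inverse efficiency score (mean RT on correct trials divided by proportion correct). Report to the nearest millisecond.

Correct trials (n=7): 647, 638, 619, 627, 695, 654, 632
Mean correct RT = 4512/7 = 644.5714 ms
Proportion correct = 7/9
IES = 644.5714 / (7/9) = 828.735 ms

829 ms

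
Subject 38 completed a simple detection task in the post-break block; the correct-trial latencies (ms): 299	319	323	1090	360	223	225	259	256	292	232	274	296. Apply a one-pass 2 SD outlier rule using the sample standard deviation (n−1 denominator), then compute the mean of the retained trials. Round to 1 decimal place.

n = 13, ΣRT = 4448, M = 342.154
Σ(x−M)² = 626041.69; s = √(626041.69/12) = 228.408
Cutoffs: 342.154 ± 2·228.408 → [-114.7, 799.0]
Outside: 1090 → excluded.
Retained (n=12): Σ = 3358, mean = 3358/12 = 279.833

279.8 ms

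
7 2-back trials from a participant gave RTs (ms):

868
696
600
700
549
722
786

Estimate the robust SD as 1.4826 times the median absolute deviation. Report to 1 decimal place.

Sorted: 549, 600, 696, 700, 722, 786, 868 → median = 700
|x − 700| sorted: 0, 4, 22, 86, 100, 151, 168 → MAD = 86
Robust SD ≈ 1.4826 × 86 = 127.504

127.5 ms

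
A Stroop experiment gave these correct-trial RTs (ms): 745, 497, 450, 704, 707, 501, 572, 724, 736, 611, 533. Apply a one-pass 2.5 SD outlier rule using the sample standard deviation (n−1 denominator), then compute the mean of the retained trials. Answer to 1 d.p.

n = 11, ΣRT = 6780, M = 616.364
Σ(x−M)² = 122520.55; s = √(122520.55/10) = 110.689
Cutoffs: 616.364 ± 2.5·110.689 → [339.6, 893.1]
No RTs fall outside the cutoffs; all 11 retained. Mean = 6780/11 = 616.364

616.4 ms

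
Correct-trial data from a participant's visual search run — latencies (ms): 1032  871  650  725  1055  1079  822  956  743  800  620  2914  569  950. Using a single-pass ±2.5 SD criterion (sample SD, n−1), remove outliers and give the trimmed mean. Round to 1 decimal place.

n = 14, ΣRT = 13786, M = 984.714
Σ(x−M)² = 4357510.86; s = √(4357510.86/13) = 578.959
Cutoffs: 984.714 ± 2.5·578.959 → [-462.7, 2432.1]
Outside: 2914 → excluded.
Retained (n=13): Σ = 10872, mean = 10872/13 = 836.308

836.3 ms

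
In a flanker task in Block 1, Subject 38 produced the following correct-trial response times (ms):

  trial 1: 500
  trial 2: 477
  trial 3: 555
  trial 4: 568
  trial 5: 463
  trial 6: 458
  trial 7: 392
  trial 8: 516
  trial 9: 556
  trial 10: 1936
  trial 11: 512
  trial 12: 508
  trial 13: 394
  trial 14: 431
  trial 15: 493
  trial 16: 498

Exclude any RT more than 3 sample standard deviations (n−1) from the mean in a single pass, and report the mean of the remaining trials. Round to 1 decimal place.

n = 16, ΣRT = 9257, M = 578.562
Σ(x−M)² = 2005967.94; s = √(2005967.94/15) = 365.693
Cutoffs: 578.562 ± 3·365.693 → [-518.5, 1675.6]
Outside: 1936 → excluded.
Retained (n=15): Σ = 7321, mean = 7321/15 = 488.067

488.1 ms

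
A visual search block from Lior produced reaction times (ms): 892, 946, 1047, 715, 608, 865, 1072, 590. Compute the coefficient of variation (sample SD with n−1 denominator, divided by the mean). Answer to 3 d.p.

0.221

n = 8, Σ = 6735, M = 841.8750
Σ(x−M)² = 243158.875; s = √(243158.875/7) = 186.3786
CV = 186.3786 / 841.8750 = 0.22139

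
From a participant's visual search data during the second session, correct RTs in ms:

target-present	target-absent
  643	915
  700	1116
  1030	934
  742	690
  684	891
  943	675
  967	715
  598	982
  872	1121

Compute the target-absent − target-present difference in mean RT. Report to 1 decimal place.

95.6 ms

M(target-present) = 7179/9 = 797.667
M(target-absent) = 8039/9 = 893.222
Difference = 893.222 − 797.667 = 95.556 ms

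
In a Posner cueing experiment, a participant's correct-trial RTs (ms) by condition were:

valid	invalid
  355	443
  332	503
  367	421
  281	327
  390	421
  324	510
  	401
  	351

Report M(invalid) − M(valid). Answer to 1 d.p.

M(valid) = 2049/6 = 341.500
M(invalid) = 3377/8 = 422.125
Difference = 422.125 − 341.500 = 80.625 ms

80.6 ms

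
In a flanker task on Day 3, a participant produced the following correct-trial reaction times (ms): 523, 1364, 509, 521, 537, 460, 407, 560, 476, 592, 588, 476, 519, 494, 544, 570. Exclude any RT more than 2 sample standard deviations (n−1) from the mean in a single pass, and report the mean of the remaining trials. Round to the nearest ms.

518 ms

n = 16, ΣRT = 9140, M = 571.250
Σ(x−M)² = 706133.00; s = √(706133.00/15) = 216.969
Cutoffs: 571.250 ± 2·216.969 → [137.3, 1005.2]
Outside: 1364 → excluded.
Retained (n=15): Σ = 7776, mean = 7776/15 = 518.400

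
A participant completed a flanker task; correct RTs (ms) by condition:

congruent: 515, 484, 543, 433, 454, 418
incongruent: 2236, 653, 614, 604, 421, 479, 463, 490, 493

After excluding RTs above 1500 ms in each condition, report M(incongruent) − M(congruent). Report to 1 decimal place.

incongruent: exclude 2236
M(congruent) = 2847/6 = 474.500
M(incongruent) = 4217/8 = 527.125
Difference = 527.125 − 474.500 = 52.625 ms

52.6 ms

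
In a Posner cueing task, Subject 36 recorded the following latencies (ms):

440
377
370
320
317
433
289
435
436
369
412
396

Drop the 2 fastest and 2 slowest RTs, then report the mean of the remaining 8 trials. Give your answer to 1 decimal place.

389.0 ms

Sorted: 289, 317, 320, 369, 370, 377, 396, 412, 433, 435, 436, 440
Drop lowest 2 (289, 317) and highest 2 (436, 440)
Remaining (n=8): Σ = 3112, mean = 3112/8 = 389.000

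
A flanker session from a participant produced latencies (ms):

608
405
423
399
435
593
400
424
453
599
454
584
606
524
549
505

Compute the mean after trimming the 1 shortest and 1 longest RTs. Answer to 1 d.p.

Sorted: 399, 400, 405, 423, 424, 435, 453, 454, 505, 524, 549, 584, 593, 599, 606, 608
Drop lowest 1 (399) and highest 1 (608)
Remaining (n=14): Σ = 6954, mean = 6954/14 = 496.714

496.7 ms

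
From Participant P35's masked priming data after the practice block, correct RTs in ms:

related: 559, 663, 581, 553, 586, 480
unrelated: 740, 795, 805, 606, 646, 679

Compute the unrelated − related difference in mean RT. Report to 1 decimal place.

M(related) = 3422/6 = 570.333
M(unrelated) = 4271/6 = 711.833
Difference = 711.833 − 570.333 = 141.500 ms

141.5 ms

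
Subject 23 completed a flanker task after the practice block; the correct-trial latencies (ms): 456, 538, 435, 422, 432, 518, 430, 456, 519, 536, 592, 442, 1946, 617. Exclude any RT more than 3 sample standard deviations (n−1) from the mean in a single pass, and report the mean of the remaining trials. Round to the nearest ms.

492 ms

n = 14, ΣRT = 8339, M = 595.643
Σ(x−M)² = 2015497.21; s = √(2015497.21/13) = 393.749
Cutoffs: 595.643 ± 3·393.749 → [-585.6, 1776.9]
Outside: 1946 → excluded.
Retained (n=13): Σ = 6393, mean = 6393/13 = 491.769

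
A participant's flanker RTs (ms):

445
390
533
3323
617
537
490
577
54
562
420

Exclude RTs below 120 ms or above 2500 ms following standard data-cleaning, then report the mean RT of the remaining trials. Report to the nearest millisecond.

Excluded: 54, 3323
Retained (n=9): Σ = 4571
Mean = 4571/9 = 507.8889

508 ms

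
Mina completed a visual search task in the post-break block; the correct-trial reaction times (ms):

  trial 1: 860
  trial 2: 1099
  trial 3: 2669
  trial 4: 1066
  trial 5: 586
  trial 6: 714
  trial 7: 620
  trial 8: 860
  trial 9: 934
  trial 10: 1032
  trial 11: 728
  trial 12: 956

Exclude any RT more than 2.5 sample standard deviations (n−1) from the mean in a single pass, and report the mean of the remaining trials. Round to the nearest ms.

n = 12, ΣRT = 12124, M = 1010.333
Σ(x−M)² = 3316528.67; s = √(3316528.67/11) = 549.093
Cutoffs: 1010.333 ± 2.5·549.093 → [-362.4, 2383.1]
Outside: 2669 → excluded.
Retained (n=11): Σ = 9455, mean = 9455/11 = 859.545

860 ms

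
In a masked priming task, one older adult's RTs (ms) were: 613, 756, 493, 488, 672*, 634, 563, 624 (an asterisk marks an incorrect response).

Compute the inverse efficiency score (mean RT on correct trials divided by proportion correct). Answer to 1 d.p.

Correct trials (n=7): 613, 756, 493, 488, 634, 563, 624
Mean correct RT = 4171/7 = 595.8571 ms
Proportion correct = 7/8
IES = 595.8571 / (7/8) = 680.980 ms

681.0 ms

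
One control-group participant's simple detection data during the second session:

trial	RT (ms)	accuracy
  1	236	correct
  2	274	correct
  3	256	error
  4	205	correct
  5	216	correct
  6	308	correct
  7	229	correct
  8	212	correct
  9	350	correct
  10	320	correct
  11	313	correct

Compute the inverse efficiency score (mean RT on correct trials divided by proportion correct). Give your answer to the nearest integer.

Correct trials (n=10): 236, 274, 205, 216, 308, 229, 212, 350, 320, 313
Mean correct RT = 2663/10 = 266.3000 ms
Proportion correct = 10/11
IES = 266.3000 / (10/11) = 292.930 ms

293 ms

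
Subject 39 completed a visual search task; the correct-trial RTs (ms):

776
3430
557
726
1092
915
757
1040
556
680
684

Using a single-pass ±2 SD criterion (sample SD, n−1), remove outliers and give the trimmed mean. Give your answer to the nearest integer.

n = 11, ΣRT = 11213, M = 1019.364
Σ(x−M)² = 6698006.55; s = √(6698006.55/10) = 818.413
Cutoffs: 1019.364 ± 2·818.413 → [-617.5, 2656.2]
Outside: 3430 → excluded.
Retained (n=10): Σ = 7783, mean = 7783/10 = 778.300

778 ms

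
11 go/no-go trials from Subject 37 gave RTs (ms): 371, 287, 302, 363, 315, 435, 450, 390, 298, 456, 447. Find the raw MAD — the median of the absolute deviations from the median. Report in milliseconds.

69 ms

Sorted: 287, 298, 302, 315, 363, 371, 390, 435, 447, 450, 456 → median = 371
|x − 371|: 0, 84, 69, 8, 56, 64, 79, 19, 73, 85, 76
Sorted deviations: 0, 8, 19, 56, 64, 69, 73, 76, 79, 84, 85 → MAD = 69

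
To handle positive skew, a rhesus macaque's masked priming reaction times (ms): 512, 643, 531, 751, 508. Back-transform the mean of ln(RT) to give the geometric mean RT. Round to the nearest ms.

582 ms

ln(RT): 6.2383, 6.4661, 6.2748, 6.6214, 6.2305
Mean ln(RT) = 31.8311/5 = 6.36622
Geometric mean = exp(6.36622) = 581.86 ms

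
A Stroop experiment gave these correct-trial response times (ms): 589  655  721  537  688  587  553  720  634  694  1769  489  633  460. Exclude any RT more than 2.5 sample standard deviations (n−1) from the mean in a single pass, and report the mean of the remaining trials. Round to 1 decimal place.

n = 14, ΣRT = 9729, M = 694.929
Σ(x−M)² = 1329680.93; s = √(1329680.93/13) = 319.817
Cutoffs: 694.929 ± 2.5·319.817 → [-104.6, 1494.5]
Outside: 1769 → excluded.
Retained (n=13): Σ = 7960, mean = 7960/13 = 612.308

612.3 ms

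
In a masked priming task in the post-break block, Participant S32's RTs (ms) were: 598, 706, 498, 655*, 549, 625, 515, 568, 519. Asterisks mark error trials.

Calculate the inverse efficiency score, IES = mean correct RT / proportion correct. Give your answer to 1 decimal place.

Correct trials (n=8): 598, 706, 498, 549, 625, 515, 568, 519
Mean correct RT = 4578/8 = 572.2500 ms
Proportion correct = 8/9
IES = 572.2500 / (8/9) = 643.781 ms

643.8 ms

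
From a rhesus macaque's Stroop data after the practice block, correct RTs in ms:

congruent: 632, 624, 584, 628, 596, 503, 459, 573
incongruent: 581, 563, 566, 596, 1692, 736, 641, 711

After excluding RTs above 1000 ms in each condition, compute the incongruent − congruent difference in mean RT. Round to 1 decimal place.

incongruent: exclude 1692
M(congruent) = 4599/8 = 574.875
M(incongruent) = 4394/7 = 627.714
Difference = 627.714 − 574.875 = 52.839 ms

52.8 ms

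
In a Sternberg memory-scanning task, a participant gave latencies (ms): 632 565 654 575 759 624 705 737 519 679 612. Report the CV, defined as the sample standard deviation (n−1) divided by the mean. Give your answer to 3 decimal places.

n = 11, Σ = 7061, M = 641.9091
Σ(x−M)² = 55066.909; s = √(55066.909/10) = 74.2071
CV = 74.2071 / 641.9091 = 0.11560

0.116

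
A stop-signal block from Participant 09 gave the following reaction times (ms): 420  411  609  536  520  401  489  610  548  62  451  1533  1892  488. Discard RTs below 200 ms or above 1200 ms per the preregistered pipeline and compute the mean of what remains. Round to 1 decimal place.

498.5 ms

Excluded: 62, 1533, 1892
Retained (n=11): Σ = 5483
Mean = 5483/11 = 498.4545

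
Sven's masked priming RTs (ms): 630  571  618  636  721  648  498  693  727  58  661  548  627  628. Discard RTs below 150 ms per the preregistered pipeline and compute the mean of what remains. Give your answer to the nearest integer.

Excluded: 58
Retained (n=13): Σ = 8206
Mean = 8206/13 = 631.2308

631 ms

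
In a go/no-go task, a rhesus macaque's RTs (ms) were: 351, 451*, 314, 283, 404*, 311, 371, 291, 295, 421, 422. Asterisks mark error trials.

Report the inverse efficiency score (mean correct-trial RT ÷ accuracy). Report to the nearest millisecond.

415 ms

Correct trials (n=9): 351, 314, 283, 311, 371, 291, 295, 421, 422
Mean correct RT = 3059/9 = 339.8889 ms
Proportion correct = 9/11
IES = 339.8889 / (9/11) = 415.420 ms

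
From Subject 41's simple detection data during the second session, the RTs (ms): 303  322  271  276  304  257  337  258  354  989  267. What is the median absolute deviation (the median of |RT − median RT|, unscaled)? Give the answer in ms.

Sorted: 257, 258, 267, 271, 276, 303, 304, 322, 337, 354, 989 → median = 303
|x − 303|: 0, 19, 32, 27, 1, 46, 34, 45, 51, 686, 36
Sorted deviations: 0, 1, 19, 27, 32, 34, 36, 45, 46, 51, 686 → MAD = 34

34 ms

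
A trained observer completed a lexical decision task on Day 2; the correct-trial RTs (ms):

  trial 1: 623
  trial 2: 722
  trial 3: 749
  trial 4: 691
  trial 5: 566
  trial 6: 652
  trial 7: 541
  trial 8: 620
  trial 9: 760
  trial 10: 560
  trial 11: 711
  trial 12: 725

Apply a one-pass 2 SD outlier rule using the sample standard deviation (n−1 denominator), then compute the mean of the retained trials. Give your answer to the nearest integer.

660 ms

n = 12, ΣRT = 7920, M = 660.000
Σ(x−M)² = 65582.00; s = √(65582.00/11) = 77.214
Cutoffs: 660.000 ± 2·77.214 → [505.6, 814.4]
No RTs fall outside the cutoffs; all 12 retained. Mean = 7920/12 = 660.000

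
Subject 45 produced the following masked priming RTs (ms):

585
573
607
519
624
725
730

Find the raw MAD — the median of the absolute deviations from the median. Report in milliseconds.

Sorted: 519, 573, 585, 607, 624, 725, 730 → median = 607
|x − 607|: 22, 34, 0, 88, 17, 118, 123
Sorted deviations: 0, 17, 22, 34, 88, 118, 123 → MAD = 34

34 ms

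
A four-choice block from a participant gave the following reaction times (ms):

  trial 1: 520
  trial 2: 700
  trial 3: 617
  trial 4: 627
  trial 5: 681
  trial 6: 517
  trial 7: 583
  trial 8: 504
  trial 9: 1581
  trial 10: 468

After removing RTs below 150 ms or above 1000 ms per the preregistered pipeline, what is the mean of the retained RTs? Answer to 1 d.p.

579.7 ms

Excluded: 1581
Retained (n=9): Σ = 5217
Mean = 5217/9 = 579.6667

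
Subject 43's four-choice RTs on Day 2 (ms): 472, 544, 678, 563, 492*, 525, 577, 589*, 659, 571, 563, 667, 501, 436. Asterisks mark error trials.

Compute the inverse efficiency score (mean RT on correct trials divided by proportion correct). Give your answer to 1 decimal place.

Correct trials (n=12): 472, 544, 678, 563, 525, 577, 659, 571, 563, 667, 501, 436
Mean correct RT = 6756/12 = 563.0000 ms
Proportion correct = 12/14
IES = 563.0000 / (12/14) = 656.833 ms

656.8 ms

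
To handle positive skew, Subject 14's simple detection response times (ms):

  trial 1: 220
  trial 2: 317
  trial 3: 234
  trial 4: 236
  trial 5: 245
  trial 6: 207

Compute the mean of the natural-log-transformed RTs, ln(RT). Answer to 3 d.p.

5.484

ln(RT): 5.3936, 5.7589, 5.4553, 5.4638, 5.5013, 5.3327
Σ ln(RT) = 32.9057
Mean = 32.9057/6 = 5.48428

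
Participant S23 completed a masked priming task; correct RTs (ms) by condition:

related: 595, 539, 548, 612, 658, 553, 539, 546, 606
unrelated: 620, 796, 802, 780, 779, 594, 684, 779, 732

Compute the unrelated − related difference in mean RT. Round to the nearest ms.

M(related) = 5196/9 = 577.333
M(unrelated) = 6566/9 = 729.556
Difference = 729.556 − 577.333 = 152.222 ms

152 ms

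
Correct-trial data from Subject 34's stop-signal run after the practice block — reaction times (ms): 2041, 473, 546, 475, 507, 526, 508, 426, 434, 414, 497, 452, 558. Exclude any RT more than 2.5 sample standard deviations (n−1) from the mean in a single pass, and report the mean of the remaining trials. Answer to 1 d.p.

484.7 ms

n = 13, ΣRT = 7857, M = 604.385
Σ(x−M)² = 2260195.08; s = √(2260195.08/12) = 433.993
Cutoffs: 604.385 ± 2.5·433.993 → [-480.6, 1689.4]
Outside: 2041 → excluded.
Retained (n=12): Σ = 5816, mean = 5816/12 = 484.667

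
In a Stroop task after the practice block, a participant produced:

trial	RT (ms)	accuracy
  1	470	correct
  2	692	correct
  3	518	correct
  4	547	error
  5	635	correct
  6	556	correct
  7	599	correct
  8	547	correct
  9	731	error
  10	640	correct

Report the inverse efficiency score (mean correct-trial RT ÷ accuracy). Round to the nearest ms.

Correct trials (n=8): 470, 692, 518, 635, 556, 599, 547, 640
Mean correct RT = 4657/8 = 582.1250 ms
Proportion correct = 8/10
IES = 582.1250 / (8/10) = 727.656 ms

728 ms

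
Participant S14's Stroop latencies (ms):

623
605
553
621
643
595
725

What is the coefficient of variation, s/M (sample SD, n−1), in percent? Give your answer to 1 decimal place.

8.5%

n = 7, Σ = 4365, M = 623.5714
Σ(x−M)² = 16813.714; s = √(16813.714/6) = 52.9366
CV = 52.9366 / 623.5714 = 0.08489 = 8.489%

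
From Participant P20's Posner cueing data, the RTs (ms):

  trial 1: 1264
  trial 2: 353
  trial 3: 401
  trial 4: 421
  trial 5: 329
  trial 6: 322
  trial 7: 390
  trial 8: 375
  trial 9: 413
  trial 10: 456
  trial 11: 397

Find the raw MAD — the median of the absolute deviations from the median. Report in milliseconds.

24 ms

Sorted: 322, 329, 353, 375, 390, 397, 401, 413, 421, 456, 1264 → median = 397
|x − 397|: 867, 44, 4, 24, 68, 75, 7, 22, 16, 59, 0
Sorted deviations: 0, 4, 7, 16, 22, 24, 44, 59, 68, 75, 867 → MAD = 24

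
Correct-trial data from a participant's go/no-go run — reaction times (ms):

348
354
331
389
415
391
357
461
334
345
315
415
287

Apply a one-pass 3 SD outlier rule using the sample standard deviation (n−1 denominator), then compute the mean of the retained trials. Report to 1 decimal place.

364.8 ms

n = 13, ΣRT = 4742, M = 364.769
Σ(x−M)² = 27042.31; s = √(27042.31/12) = 47.471
Cutoffs: 364.769 ± 3·47.471 → [222.4, 507.2]
No RTs fall outside the cutoffs; all 13 retained. Mean = 4742/13 = 364.769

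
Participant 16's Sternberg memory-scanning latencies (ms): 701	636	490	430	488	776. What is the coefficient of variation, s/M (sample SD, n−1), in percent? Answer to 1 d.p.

23.5%

n = 6, Σ = 3521, M = 586.8333
Σ(x−M)² = 94976.833; s = √(94976.833/5) = 137.8237
CV = 137.8237 / 586.8333 = 0.23486 = 23.486%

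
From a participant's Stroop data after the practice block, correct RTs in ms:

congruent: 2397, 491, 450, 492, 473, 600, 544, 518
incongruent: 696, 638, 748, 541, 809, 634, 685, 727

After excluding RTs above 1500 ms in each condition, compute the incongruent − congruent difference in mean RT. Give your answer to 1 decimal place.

175.0 ms

congruent: exclude 2397
M(congruent) = 3568/7 = 509.714
M(incongruent) = 5478/8 = 684.750
Difference = 684.750 − 509.714 = 175.036 ms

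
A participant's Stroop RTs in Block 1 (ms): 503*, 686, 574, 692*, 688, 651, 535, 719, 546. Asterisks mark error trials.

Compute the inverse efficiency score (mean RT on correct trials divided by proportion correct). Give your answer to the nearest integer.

808 ms

Correct trials (n=7): 686, 574, 688, 651, 535, 719, 546
Mean correct RT = 4399/7 = 628.4286 ms
Proportion correct = 7/9
IES = 628.4286 / (7/9) = 807.980 ms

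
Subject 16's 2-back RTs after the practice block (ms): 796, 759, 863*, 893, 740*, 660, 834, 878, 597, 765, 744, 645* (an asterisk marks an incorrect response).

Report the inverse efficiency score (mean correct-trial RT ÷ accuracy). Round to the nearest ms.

Correct trials (n=9): 796, 759, 893, 660, 834, 878, 597, 765, 744
Mean correct RT = 6926/9 = 769.5556 ms
Proportion correct = 9/12
IES = 769.5556 / (9/12) = 1026.074 ms

1026 ms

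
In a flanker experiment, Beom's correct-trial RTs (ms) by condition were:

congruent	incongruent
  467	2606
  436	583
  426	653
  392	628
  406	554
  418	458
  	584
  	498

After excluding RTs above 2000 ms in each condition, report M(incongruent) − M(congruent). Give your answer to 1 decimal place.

incongruent: exclude 2606
M(congruent) = 2545/6 = 424.167
M(incongruent) = 3958/7 = 565.429
Difference = 565.429 − 424.167 = 141.262 ms

141.3 ms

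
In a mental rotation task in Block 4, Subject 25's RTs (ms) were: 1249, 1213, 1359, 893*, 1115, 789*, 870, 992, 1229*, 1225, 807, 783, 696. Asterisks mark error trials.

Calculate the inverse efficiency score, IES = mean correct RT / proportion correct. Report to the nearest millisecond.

Correct trials (n=10): 1249, 1213, 1359, 1115, 870, 992, 1225, 807, 783, 696
Mean correct RT = 10309/10 = 1030.9000 ms
Proportion correct = 10/13
IES = 1030.9000 / (10/13) = 1340.170 ms

1340 ms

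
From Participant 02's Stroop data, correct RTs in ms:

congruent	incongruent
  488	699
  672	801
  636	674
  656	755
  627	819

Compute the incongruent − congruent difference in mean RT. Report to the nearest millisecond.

134 ms

M(congruent) = 3079/5 = 615.800
M(incongruent) = 3748/5 = 749.600
Difference = 749.600 − 615.800 = 133.800 ms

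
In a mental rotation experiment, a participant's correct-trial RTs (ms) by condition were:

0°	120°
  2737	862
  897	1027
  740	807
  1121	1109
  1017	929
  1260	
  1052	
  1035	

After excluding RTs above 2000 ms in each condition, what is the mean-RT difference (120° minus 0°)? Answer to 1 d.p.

-70.6 ms

0°: exclude 2737
M(0°) = 7122/7 = 1017.429
M(120°) = 4734/5 = 946.800
Difference = 946.800 − 1017.429 = -70.629 ms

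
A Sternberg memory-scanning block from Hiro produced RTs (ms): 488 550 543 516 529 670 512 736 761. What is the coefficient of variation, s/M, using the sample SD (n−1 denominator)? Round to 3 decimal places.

0.176

n = 9, Σ = 5305, M = 589.4444
Σ(x−M)² = 86448.222; s = √(86448.222/8) = 103.9520
CV = 103.9520 / 589.4444 = 0.17636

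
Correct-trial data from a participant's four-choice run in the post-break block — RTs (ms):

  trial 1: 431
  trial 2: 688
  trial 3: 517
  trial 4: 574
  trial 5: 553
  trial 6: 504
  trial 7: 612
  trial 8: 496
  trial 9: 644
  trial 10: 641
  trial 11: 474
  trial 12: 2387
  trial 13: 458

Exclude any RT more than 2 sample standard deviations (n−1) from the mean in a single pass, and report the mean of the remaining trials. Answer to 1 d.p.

n = 13, ΣRT = 8979, M = 690.692
Σ(x−M)² = 3192354.77; s = √(3192354.77/12) = 515.781
Cutoffs: 690.692 ± 2·515.781 → [-340.9, 1722.3]
Outside: 2387 → excluded.
Retained (n=12): Σ = 6592, mean = 6592/12 = 549.333

549.3 ms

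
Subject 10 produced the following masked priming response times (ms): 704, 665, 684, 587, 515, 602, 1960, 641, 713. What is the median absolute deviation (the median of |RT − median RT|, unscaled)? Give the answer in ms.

48 ms

Sorted: 515, 587, 602, 641, 665, 684, 704, 713, 1960 → median = 665
|x − 665|: 39, 0, 19, 78, 150, 63, 1295, 24, 48
Sorted deviations: 0, 19, 24, 39, 48, 63, 78, 150, 1295 → MAD = 48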